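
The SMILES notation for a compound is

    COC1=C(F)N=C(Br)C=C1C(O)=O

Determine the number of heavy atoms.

13

Every atom symbol written in the SMILES (organic subset) is one heavy atom; implicit H are not written.
Heavy atoms by element → Br:1, C:7, F:1, N:1, O:3.
Total: 13.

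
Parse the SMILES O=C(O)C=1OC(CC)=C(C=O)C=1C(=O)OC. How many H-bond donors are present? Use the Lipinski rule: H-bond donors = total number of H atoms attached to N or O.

Donors: find every N or O and count the H atoms it carries.
  atom 1 (O): bond orders sum to 2 → 0 H
  atom 3 (O): bond orders sum to 1 → 1 H
  atom 5 (O): bond orders sum to 2 → 0 H
  atom 11 (O): bond orders sum to 2 → 0 H
  atom 14 (O): bond orders sum to 2 → 0 H
  atom 15 (O): bond orders sum to 2 → 0 H
Lipinski HBD = 1.

1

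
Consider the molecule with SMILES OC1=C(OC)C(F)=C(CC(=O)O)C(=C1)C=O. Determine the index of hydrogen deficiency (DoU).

Degree of unsaturation = (number of rings) + (number of π bonds).
Ring closures in the SMILES: 1.
π bonds: 5 double bonds (each 1 DoU) → 5 DoU from unsaturation.
Total DoU = 1 + 5 = 6.

6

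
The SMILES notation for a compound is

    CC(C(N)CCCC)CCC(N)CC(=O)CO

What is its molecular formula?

C13H28N2O2

Walk through each heavy atom and fill implicit hydrogens from standard valence (C 4, N 3, O 2, S 2, halogen 1):
  atom 1: C, bond orders sum to 1 (valence 4) → 3 H
  atom 2: C, bond orders sum to 3 (valence 4) → 1 H
  atom 3: C, bond orders sum to 3 (valence 4) → 1 H
  atom 4: N, bond orders sum to 1 (valence 3) → 2 H
  atom 5: C, bond orders sum to 2 (valence 4) → 2 H
  atom 6: C, bond orders sum to 2 (valence 4) → 2 H
  atom 7: C, bond orders sum to 2 (valence 4) → 2 H
  atom 8: C, bond orders sum to 1 (valence 4) → 3 H
  atom 9: C, bond orders sum to 2 (valence 4) → 2 H
  atom 10: C, bond orders sum to 2 (valence 4) → 2 H
  atom 11: C, bond orders sum to 3 (valence 4) → 1 H
  atom 12: N, bond orders sum to 1 (valence 3) → 2 H
  atom 13: C, bond orders sum to 2 (valence 4) → 2 H
  atom 14: C, bond orders sum to 4 (valence 4) → 0 H
  atom 15: O, bond orders sum to 2 (valence 2) → 0 H
  atom 16: C, bond orders sum to 2 (valence 4) → 2 H
  atom 17: O, bond orders sum to 1 (valence 2) → 1 H
Totals → C:13, H:28, N:2, O:2.
In Hill order: C13H28N2O2.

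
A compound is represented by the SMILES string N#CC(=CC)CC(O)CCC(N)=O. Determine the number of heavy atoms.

13

Every atom symbol written in the SMILES (organic subset) is one heavy atom; implicit H are not written.
Heavy atoms by element → C:9, N:2, O:2.
Total: 13.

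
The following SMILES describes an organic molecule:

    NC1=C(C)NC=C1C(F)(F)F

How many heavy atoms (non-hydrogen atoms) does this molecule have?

Every atom symbol written in the SMILES (organic subset) is one heavy atom; implicit H are not written.
Heavy atoms by element → C:6, F:3, N:2.
Total: 11.

11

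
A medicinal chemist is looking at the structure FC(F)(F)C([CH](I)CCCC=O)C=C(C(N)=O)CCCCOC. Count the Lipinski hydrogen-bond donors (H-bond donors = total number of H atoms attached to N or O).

Donors: find every N or O and count the H atoms it carries.
  atom 12 (O): bond orders sum to 2 → 0 H
  atom 16 (N): bond orders sum to 1 → 2 H
  atom 17 (O): bond orders sum to 2 → 0 H
  atom 22 (O): bond orders sum to 2 → 0 H
Lipinski HBD = 2.

2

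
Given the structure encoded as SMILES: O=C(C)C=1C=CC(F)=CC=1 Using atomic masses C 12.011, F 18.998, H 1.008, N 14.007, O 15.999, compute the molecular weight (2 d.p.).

138.14 g/mol

First, the molecular formula is C8H7FO (counting implicit H from valence).
  C: 8 × 12.011 = 96.088
  F: 1 × 18.998 = 18.998
  H: 7 × 1.008 = 7.056
  O: 1 × 15.999 = 15.999
Sum: 8×12.011 + 1×18.998 + 7×1.008 + 1×15.999 = 138.141 → 138.14 g/mol.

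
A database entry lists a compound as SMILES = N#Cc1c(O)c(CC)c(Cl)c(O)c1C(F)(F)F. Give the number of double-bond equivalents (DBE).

6

Molecular formula: C10H7ClF3NO2.
DoU = (2C + 2 + N − H − X) / 2, where X is the halogen count and O/S are ignored.
    = (2·10 + 2 + 1 − 7 − 4) / 2 = 12 / 2 = 6.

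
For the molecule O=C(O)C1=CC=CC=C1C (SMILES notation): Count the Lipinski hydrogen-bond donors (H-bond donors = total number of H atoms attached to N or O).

Donors: find every N or O and count the H atoms it carries.
  atom 1 (O): bond orders sum to 2 → 0 H
  atom 3 (O): bond orders sum to 1 → 1 H
Lipinski HBD = 1.

1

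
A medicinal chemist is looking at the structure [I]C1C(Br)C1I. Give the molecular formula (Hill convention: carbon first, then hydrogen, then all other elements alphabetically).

Walk through each heavy atom and fill implicit hydrogens from standard valence (C 4, N 3, O 2, S 2, halogen 1):
  atom 1: I with explicit H count 0
  atom 2: C, bond orders sum to 3 (valence 4) → 1 H
  atom 3: C, bond orders sum to 3 (valence 4) → 1 H
  atom 4: Br (halogen, monovalent) → 0 H
  atom 5: C, bond orders sum to 3 (valence 4) → 1 H
  atom 6: I (halogen, monovalent) → 0 H
Totals → C:3, H:3, Br:1, I:2.

C3H3BrI2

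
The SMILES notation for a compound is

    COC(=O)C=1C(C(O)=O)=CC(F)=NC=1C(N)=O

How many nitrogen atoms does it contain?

2

Scan the SMILES for N atoms (remember two-letter symbols like Cl and Br are single atoms).
Nitrogen count: 2.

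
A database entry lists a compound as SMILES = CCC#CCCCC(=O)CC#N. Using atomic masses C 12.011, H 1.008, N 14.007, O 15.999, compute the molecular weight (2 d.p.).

First, the molecular formula is C10H13NO (counting implicit H from valence).
  C: 10 × 12.011 = 120.110
  H: 13 × 1.008 = 13.104
  N: 1 × 14.007 = 14.007
  O: 1 × 15.999 = 15.999
Sum: 10×12.011 + 13×1.008 + 1×14.007 + 1×15.999 = 163.220 → 163.22 g/mol.

163.22 g/mol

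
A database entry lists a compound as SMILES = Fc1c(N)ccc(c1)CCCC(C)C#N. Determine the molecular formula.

C12H15FN2

Walk through each heavy atom and fill implicit hydrogens from standard valence (C 4, N 3, O 2, S 2, halogen 1); for lowercase aromatic atoms, an aromatic c carries 1 H when it has two neighbours and 0 H with three, and aromatic n carries 0 H:
  atom 1: F (halogen, monovalent) → 0 H
  atom 2: aromatic c, 3 neighbours → 0 H
  atom 3: aromatic c, 3 neighbours → 0 H
  atom 4: N, bond orders sum to 1 (valence 3) → 2 H
  atom 5: aromatic c, 2 neighbours → 1 H
  atom 6: aromatic c, 2 neighbours → 1 H
  atom 7: aromatic c, 3 neighbours → 0 H
  atom 8: aromatic c, 2 neighbours → 1 H
  atom 9: C, bond orders sum to 2 (valence 4) → 2 H
  atom 10: C, bond orders sum to 2 (valence 4) → 2 H
  atom 11: C, bond orders sum to 2 (valence 4) → 2 H
  atom 12: C, bond orders sum to 3 (valence 4) → 1 H
  atom 13: C, bond orders sum to 1 (valence 4) → 3 H
  atom 14: C, bond orders sum to 4 (valence 4) → 0 H
  atom 15: N, bond orders sum to 3 (valence 3) → 0 H
Totals → C:12, H:15, F:1, N:2.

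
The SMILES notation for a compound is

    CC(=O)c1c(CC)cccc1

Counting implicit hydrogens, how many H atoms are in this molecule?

Walk through each heavy atom and fill implicit hydrogens from standard valence (C 4, N 3, O 2, S 2, halogen 1); for lowercase aromatic atoms, an aromatic c carries 1 H when it has two neighbours and 0 H with three, and aromatic n carries 0 H:
  atom 1: C, bond orders sum to 1 (valence 4) → 3 H
  atom 2: C, bond orders sum to 4 (valence 4) → 0 H
  atom 3: O, bond orders sum to 2 (valence 2) → 0 H
  atom 4: aromatic c, 3 neighbours → 0 H
  atom 5: aromatic c, 3 neighbours → 0 H
  atom 6: C, bond orders sum to 2 (valence 4) → 2 H
  atom 7: C, bond orders sum to 1 (valence 4) → 3 H
  atom 8: aromatic c, 2 neighbours → 1 H
  atom 9: aromatic c, 2 neighbours → 1 H
  atom 10: aromatic c, 2 neighbours → 1 H
  atom 11: aromatic c, 2 neighbours → 1 H
Total hydrogens: 12.

12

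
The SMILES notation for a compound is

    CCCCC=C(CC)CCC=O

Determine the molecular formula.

Walk through each heavy atom and fill implicit hydrogens from standard valence (C 4, N 3, O 2, S 2, halogen 1):
  atom 1: C, bond orders sum to 1 (valence 4) → 3 H
  atom 2: C, bond orders sum to 2 (valence 4) → 2 H
  atom 3: C, bond orders sum to 2 (valence 4) → 2 H
  atom 4: C, bond orders sum to 2 (valence 4) → 2 H
  atom 5: C, bond orders sum to 3 (valence 4) → 1 H
  atom 6: C, bond orders sum to 4 (valence 4) → 0 H
  atom 7: C, bond orders sum to 2 (valence 4) → 2 H
  atom 8: C, bond orders sum to 1 (valence 4) → 3 H
  atom 9: C, bond orders sum to 2 (valence 4) → 2 H
  atom 10: C, bond orders sum to 2 (valence 4) → 2 H
  atom 11: C, bond orders sum to 3 (valence 4) → 1 H
  atom 12: O, bond orders sum to 2 (valence 2) → 0 H
Totals → C:11, H:20, O:1.
In Hill order: C11H20O.

C11H20O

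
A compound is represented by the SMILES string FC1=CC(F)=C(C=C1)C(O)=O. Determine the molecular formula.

Walk through each heavy atom and fill implicit hydrogens from standard valence (C 4, N 3, O 2, S 2, halogen 1):
  atom 1: F (halogen, monovalent) → 0 H
  atom 2: C, bond orders sum to 4 (valence 4) → 0 H
  atom 3: C, bond orders sum to 3 (valence 4) → 1 H
  atom 4: C, bond orders sum to 4 (valence 4) → 0 H
  atom 5: F (halogen, monovalent) → 0 H
  atom 6: C, bond orders sum to 4 (valence 4) → 0 H
  atom 7: C, bond orders sum to 3 (valence 4) → 1 H
  atom 8: C, bond orders sum to 3 (valence 4) → 1 H
  atom 9: C, bond orders sum to 4 (valence 4) → 0 H
  atom 10: O, bond orders sum to 1 (valence 2) → 1 H
  atom 11: O, bond orders sum to 2 (valence 2) → 0 H
Totals → C:7, H:4, F:2, O:2.

C7H4F2O2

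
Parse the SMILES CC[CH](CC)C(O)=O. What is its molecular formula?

Walk through each heavy atom and fill implicit hydrogens from standard valence (C 4, N 3, O 2, S 2, halogen 1):
  atom 1: C, bond orders sum to 1 (valence 4) → 3 H
  atom 2: C, bond orders sum to 2 (valence 4) → 2 H
  atom 3: C with explicit H count 1
  atom 4: C, bond orders sum to 2 (valence 4) → 2 H
  atom 5: C, bond orders sum to 1 (valence 4) → 3 H
  atom 6: C, bond orders sum to 4 (valence 4) → 0 H
  atom 7: O, bond orders sum to 1 (valence 2) → 1 H
  atom 8: O, bond orders sum to 2 (valence 2) → 0 H
Totals → C:6, H:12, O:2.

C6H12O2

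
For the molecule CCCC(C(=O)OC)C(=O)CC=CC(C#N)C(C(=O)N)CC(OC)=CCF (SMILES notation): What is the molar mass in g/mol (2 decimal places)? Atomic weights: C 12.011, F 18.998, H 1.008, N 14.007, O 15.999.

382.43 g/mol

First, the molecular formula is C19H27FN2O5 (counting implicit H from valence).
  C: 19 × 12.011 = 228.209
  F: 1 × 18.998 = 18.998
  H: 27 × 1.008 = 27.216
  N: 2 × 14.007 = 28.014
  O: 5 × 15.999 = 79.995
Sum: 19×12.011 + 1×18.998 + 27×1.008 + 2×14.007 + 5×15.999 = 382.432 → 382.43 g/mol.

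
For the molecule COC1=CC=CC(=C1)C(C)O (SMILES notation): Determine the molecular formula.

Walk through each heavy atom and fill implicit hydrogens from standard valence (C 4, N 3, O 2, S 2, halogen 1):
  atom 1: C, bond orders sum to 1 (valence 4) → 3 H
  atom 2: O, bond orders sum to 2 (valence 2) → 0 H
  atom 3: C, bond orders sum to 4 (valence 4) → 0 H
  atom 4: C, bond orders sum to 3 (valence 4) → 1 H
  atom 5: C, bond orders sum to 3 (valence 4) → 1 H
  atom 6: C, bond orders sum to 3 (valence 4) → 1 H
  atom 7: C, bond orders sum to 4 (valence 4) → 0 H
  atom 8: C, bond orders sum to 3 (valence 4) → 1 H
  atom 9: C, bond orders sum to 3 (valence 4) → 1 H
  atom 10: C, bond orders sum to 1 (valence 4) → 3 H
  atom 11: O, bond orders sum to 1 (valence 2) → 1 H
Totals → C:9, H:12, O:2.

C9H12O2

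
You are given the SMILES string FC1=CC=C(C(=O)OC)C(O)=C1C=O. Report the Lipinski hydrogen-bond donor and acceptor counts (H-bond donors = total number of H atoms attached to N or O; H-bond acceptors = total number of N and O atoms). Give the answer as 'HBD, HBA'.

1, 4

Donors: find every N or O and count the H atoms it carries.
  atom 7 (O): bond orders sum to 2 → 0 H
  atom 8 (O): bond orders sum to 2 → 0 H
  atom 11 (O): bond orders sum to 1 → 1 H
  atom 14 (O): bond orders sum to 2 → 0 H
Lipinski HBD = 1.
Acceptors: N atoms = 0, O atoms = 4 → HBA = 4.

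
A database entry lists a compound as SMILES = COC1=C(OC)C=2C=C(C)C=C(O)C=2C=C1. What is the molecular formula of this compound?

C13H14O3

Walk through each heavy atom and fill implicit hydrogens from standard valence (C 4, N 3, O 2, S 2, halogen 1):
  atom 1: C, bond orders sum to 1 (valence 4) → 3 H
  atom 2: O, bond orders sum to 2 (valence 2) → 0 H
  atom 3: C, bond orders sum to 4 (valence 4) → 0 H
  atom 4: C, bond orders sum to 4 (valence 4) → 0 H
  atom 5: O, bond orders sum to 2 (valence 2) → 0 H
  atom 6: C, bond orders sum to 1 (valence 4) → 3 H
  atom 7: C, bond orders sum to 4 (valence 4) → 0 H
  atom 8: C, bond orders sum to 3 (valence 4) → 1 H
  atom 9: C, bond orders sum to 4 (valence 4) → 0 H
  atom 10: C, bond orders sum to 1 (valence 4) → 3 H
  atom 11: C, bond orders sum to 3 (valence 4) → 1 H
  atom 12: C, bond orders sum to 4 (valence 4) → 0 H
  atom 13: O, bond orders sum to 1 (valence 2) → 1 H
  atom 14: C, bond orders sum to 4 (valence 4) → 0 H
  atom 15: C, bond orders sum to 3 (valence 4) → 1 H
  atom 16: C, bond orders sum to 3 (valence 4) → 1 H
Totals → C:13, H:14, O:3.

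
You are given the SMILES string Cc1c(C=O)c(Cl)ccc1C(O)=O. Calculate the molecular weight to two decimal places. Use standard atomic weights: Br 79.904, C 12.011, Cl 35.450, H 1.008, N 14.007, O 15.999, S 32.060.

First, the molecular formula is C9H7ClO3 (counting implicit H from valence).
  C: 9 × 12.011 = 108.099
  Cl: 1 × 35.450 = 35.450
  H: 7 × 1.008 = 7.056
  O: 3 × 15.999 = 47.997
Sum: 9×12.011 + 1×35.450 + 7×1.008 + 3×15.999 = 198.602 → 198.60 g/mol.

198.60 g/mol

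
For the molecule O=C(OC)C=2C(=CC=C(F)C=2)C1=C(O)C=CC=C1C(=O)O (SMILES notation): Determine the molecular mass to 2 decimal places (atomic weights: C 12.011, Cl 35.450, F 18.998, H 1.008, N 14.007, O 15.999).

First, the molecular formula is C15H11FO5 (counting implicit H from valence).
  C: 15 × 12.011 = 180.165
  F: 1 × 18.998 = 18.998
  H: 11 × 1.008 = 11.088
  O: 5 × 15.999 = 79.995
Sum: 15×12.011 + 1×18.998 + 11×1.008 + 5×15.999 = 290.246 → 290.25 g/mol.

290.25 g/mol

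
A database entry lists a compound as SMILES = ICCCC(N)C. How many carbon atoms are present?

5

Count every carbon token in the SMILES (each C, including those in ring-closure positions and inside branches).
Carbon count: 5.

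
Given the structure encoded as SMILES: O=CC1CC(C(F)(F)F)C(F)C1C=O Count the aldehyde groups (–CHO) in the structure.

The aldehyde motif appears at heavy-atom positions 2, 13 in the SMILES.
Aldehyde count: 2.

2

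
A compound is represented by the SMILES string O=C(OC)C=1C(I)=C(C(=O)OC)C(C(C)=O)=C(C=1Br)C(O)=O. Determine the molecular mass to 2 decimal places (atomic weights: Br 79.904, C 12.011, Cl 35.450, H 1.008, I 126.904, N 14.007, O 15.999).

485.02 g/mol

First, the molecular formula is C13H10BrIO7 (counting implicit H from valence).
  Br: 1 × 79.904 = 79.904
  C: 13 × 12.011 = 156.143
  H: 10 × 1.008 = 10.080
  I: 1 × 126.904 = 126.904
  O: 7 × 15.999 = 111.993
Sum: 1×79.904 + 13×12.011 + 10×1.008 + 1×126.904 + 7×15.999 = 485.024 → 485.02 g/mol.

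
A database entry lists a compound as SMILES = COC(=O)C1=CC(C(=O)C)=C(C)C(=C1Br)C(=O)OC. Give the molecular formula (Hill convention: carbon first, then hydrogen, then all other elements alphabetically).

Walk through each heavy atom and fill implicit hydrogens from standard valence (C 4, N 3, O 2, S 2, halogen 1):
  atom 1: C, bond orders sum to 1 (valence 4) → 3 H
  atom 2: O, bond orders sum to 2 (valence 2) → 0 H
  atom 3: C, bond orders sum to 4 (valence 4) → 0 H
  atom 4: O, bond orders sum to 2 (valence 2) → 0 H
  atom 5: C, bond orders sum to 4 (valence 4) → 0 H
  atom 6: C, bond orders sum to 3 (valence 4) → 1 H
  atom 7: C, bond orders sum to 4 (valence 4) → 0 H
  atom 8: C, bond orders sum to 4 (valence 4) → 0 H
  atom 9: O, bond orders sum to 2 (valence 2) → 0 H
  atom 10: C, bond orders sum to 1 (valence 4) → 3 H
  atom 11: C, bond orders sum to 4 (valence 4) → 0 H
  atom 12: C, bond orders sum to 1 (valence 4) → 3 H
  atom 13: C, bond orders sum to 4 (valence 4) → 0 H
  atom 14: C, bond orders sum to 4 (valence 4) → 0 H
  atom 15: Br (halogen, monovalent) → 0 H
  atom 16: C, bond orders sum to 4 (valence 4) → 0 H
  atom 17: O, bond orders sum to 2 (valence 2) → 0 H
  atom 18: O, bond orders sum to 2 (valence 2) → 0 H
  atom 19: C, bond orders sum to 1 (valence 4) → 3 H
Totals → C:13, H:13, Br:1, O:5.
In Hill order: C13H13BrO5.

C13H13BrO5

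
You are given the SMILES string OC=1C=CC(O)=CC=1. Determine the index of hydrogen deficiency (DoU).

Molecular formula: C6H6O2.
DoU = (2C + 2 + N − H − X) / 2, where X is the halogen count and O/S are ignored.
    = (2·6 + 2 + 0 − 6 − 0) / 2 = 8 / 2 = 4.

4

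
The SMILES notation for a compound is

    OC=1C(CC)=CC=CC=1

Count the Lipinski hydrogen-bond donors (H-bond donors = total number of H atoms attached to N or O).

1

Donors: find every N or O and count the H atoms it carries.
  atom 1 (O): bond orders sum to 1 → 1 H
Lipinski HBD = 1.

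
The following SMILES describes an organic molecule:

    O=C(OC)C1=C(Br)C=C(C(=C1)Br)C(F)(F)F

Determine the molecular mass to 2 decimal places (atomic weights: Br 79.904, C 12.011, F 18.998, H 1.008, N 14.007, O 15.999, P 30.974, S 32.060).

361.94 g/mol

First, the molecular formula is C9H5Br2F3O2 (counting implicit H from valence).
  Br: 2 × 79.904 = 159.808
  C: 9 × 12.011 = 108.099
  F: 3 × 18.998 = 56.994
  H: 5 × 1.008 = 5.040
  O: 2 × 15.999 = 31.998
Sum: 2×79.904 + 9×12.011 + 3×18.998 + 5×1.008 + 2×15.999 = 361.939 → 361.94 g/mol.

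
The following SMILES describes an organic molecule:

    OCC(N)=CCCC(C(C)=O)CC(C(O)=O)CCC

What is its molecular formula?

Walk through each heavy atom and fill implicit hydrogens from standard valence (C 4, N 3, O 2, S 2, halogen 1):
  atom 1: O, bond orders sum to 1 (valence 2) → 1 H
  atom 2: C, bond orders sum to 2 (valence 4) → 2 H
  atom 3: C, bond orders sum to 4 (valence 4) → 0 H
  atom 4: N, bond orders sum to 1 (valence 3) → 2 H
  atom 5: C, bond orders sum to 3 (valence 4) → 1 H
  atom 6: C, bond orders sum to 2 (valence 4) → 2 H
  atom 7: C, bond orders sum to 2 (valence 4) → 2 H
  atom 8: C, bond orders sum to 3 (valence 4) → 1 H
  atom 9: C, bond orders sum to 4 (valence 4) → 0 H
  atom 10: C, bond orders sum to 1 (valence 4) → 3 H
  atom 11: O, bond orders sum to 2 (valence 2) → 0 H
  atom 12: C, bond orders sum to 2 (valence 4) → 2 H
  atom 13: C, bond orders sum to 3 (valence 4) → 1 H
  atom 14: C, bond orders sum to 4 (valence 4) → 0 H
  atom 15: O, bond orders sum to 1 (valence 2) → 1 H
  atom 16: O, bond orders sum to 2 (valence 2) → 0 H
  atom 17: C, bond orders sum to 2 (valence 4) → 2 H
  atom 18: C, bond orders sum to 2 (valence 4) → 2 H
  atom 19: C, bond orders sum to 1 (valence 4) → 3 H
Totals → C:14, H:25, N:1, O:4.

C14H25NO4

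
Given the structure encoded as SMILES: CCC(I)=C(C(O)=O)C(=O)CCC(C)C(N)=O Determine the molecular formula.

C11H16INO4

Walk through each heavy atom and fill implicit hydrogens from standard valence (C 4, N 3, O 2, S 2, halogen 1):
  atom 1: C, bond orders sum to 1 (valence 4) → 3 H
  atom 2: C, bond orders sum to 2 (valence 4) → 2 H
  atom 3: C, bond orders sum to 4 (valence 4) → 0 H
  atom 4: I (halogen, monovalent) → 0 H
  atom 5: C, bond orders sum to 4 (valence 4) → 0 H
  atom 6: C, bond orders sum to 4 (valence 4) → 0 H
  atom 7: O, bond orders sum to 1 (valence 2) → 1 H
  atom 8: O, bond orders sum to 2 (valence 2) → 0 H
  atom 9: C, bond orders sum to 4 (valence 4) → 0 H
  atom 10: O, bond orders sum to 2 (valence 2) → 0 H
  atom 11: C, bond orders sum to 2 (valence 4) → 2 H
  atom 12: C, bond orders sum to 2 (valence 4) → 2 H
  atom 13: C, bond orders sum to 3 (valence 4) → 1 H
  atom 14: C, bond orders sum to 1 (valence 4) → 3 H
  atom 15: C, bond orders sum to 4 (valence 4) → 0 H
  atom 16: N, bond orders sum to 1 (valence 3) → 2 H
  atom 17: O, bond orders sum to 2 (valence 2) → 0 H
Totals → C:11, H:16, I:1, N:1, O:4.
In Hill order: C11H16INO4.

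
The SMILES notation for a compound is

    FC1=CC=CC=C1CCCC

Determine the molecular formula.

C10H13F

Walk through each heavy atom and fill implicit hydrogens from standard valence (C 4, N 3, O 2, S 2, halogen 1):
  atom 1: F (halogen, monovalent) → 0 H
  atom 2: C, bond orders sum to 4 (valence 4) → 0 H
  atom 3: C, bond orders sum to 3 (valence 4) → 1 H
  atom 4: C, bond orders sum to 3 (valence 4) → 1 H
  atom 5: C, bond orders sum to 3 (valence 4) → 1 H
  atom 6: C, bond orders sum to 3 (valence 4) → 1 H
  atom 7: C, bond orders sum to 4 (valence 4) → 0 H
  atom 8: C, bond orders sum to 2 (valence 4) → 2 H
  atom 9: C, bond orders sum to 2 (valence 4) → 2 H
  atom 10: C, bond orders sum to 2 (valence 4) → 2 H
  atom 11: C, bond orders sum to 1 (valence 4) → 3 H
Totals → C:10, H:13, F:1.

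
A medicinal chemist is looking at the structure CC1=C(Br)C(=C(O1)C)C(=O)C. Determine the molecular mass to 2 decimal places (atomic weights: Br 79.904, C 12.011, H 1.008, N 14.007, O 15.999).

First, the molecular formula is C8H9BrO2 (counting implicit H from valence).
  Br: 1 × 79.904 = 79.904
  C: 8 × 12.011 = 96.088
  H: 9 × 1.008 = 9.072
  O: 2 × 15.999 = 31.998
Sum: 1×79.904 + 8×12.011 + 9×1.008 + 2×15.999 = 217.062 → 217.06 g/mol.

217.06 g/mol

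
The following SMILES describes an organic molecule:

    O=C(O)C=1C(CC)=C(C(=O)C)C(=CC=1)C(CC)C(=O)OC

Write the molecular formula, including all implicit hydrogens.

Walk through each heavy atom and fill implicit hydrogens from standard valence (C 4, N 3, O 2, S 2, halogen 1):
  atom 1: O, bond orders sum to 2 (valence 2) → 0 H
  atom 2: C, bond orders sum to 4 (valence 4) → 0 H
  atom 3: O, bond orders sum to 1 (valence 2) → 1 H
  atom 4: C, bond orders sum to 4 (valence 4) → 0 H
  atom 5: C, bond orders sum to 4 (valence 4) → 0 H
  atom 6: C, bond orders sum to 2 (valence 4) → 2 H
  atom 7: C, bond orders sum to 1 (valence 4) → 3 H
  atom 8: C, bond orders sum to 4 (valence 4) → 0 H
  atom 9: C, bond orders sum to 4 (valence 4) → 0 H
  atom 10: O, bond orders sum to 2 (valence 2) → 0 H
  atom 11: C, bond orders sum to 1 (valence 4) → 3 H
  atom 12: C, bond orders sum to 4 (valence 4) → 0 H
  atom 13: C, bond orders sum to 3 (valence 4) → 1 H
  atom 14: C, bond orders sum to 3 (valence 4) → 1 H
  atom 15: C, bond orders sum to 3 (valence 4) → 1 H
  atom 16: C, bond orders sum to 2 (valence 4) → 2 H
  atom 17: C, bond orders sum to 1 (valence 4) → 3 H
  atom 18: C, bond orders sum to 4 (valence 4) → 0 H
  atom 19: O, bond orders sum to 2 (valence 2) → 0 H
  atom 20: O, bond orders sum to 2 (valence 2) → 0 H
  atom 21: C, bond orders sum to 1 (valence 4) → 3 H
Totals → C:16, H:20, O:5.

C16H20O5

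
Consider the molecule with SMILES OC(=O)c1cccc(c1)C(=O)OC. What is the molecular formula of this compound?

C9H8O4

Walk through each heavy atom and fill implicit hydrogens from standard valence (C 4, N 3, O 2, S 2, halogen 1); for lowercase aromatic atoms, an aromatic c carries 1 H when it has two neighbours and 0 H with three, and aromatic n carries 0 H:
  atom 1: O, bond orders sum to 1 (valence 2) → 1 H
  atom 2: C, bond orders sum to 4 (valence 4) → 0 H
  atom 3: O, bond orders sum to 2 (valence 2) → 0 H
  atom 4: aromatic c, 3 neighbours → 0 H
  atom 5: aromatic c, 2 neighbours → 1 H
  atom 6: aromatic c, 2 neighbours → 1 H
  atom 7: aromatic c, 2 neighbours → 1 H
  atom 8: aromatic c, 3 neighbours → 0 H
  atom 9: aromatic c, 2 neighbours → 1 H
  atom 10: C, bond orders sum to 4 (valence 4) → 0 H
  atom 11: O, bond orders sum to 2 (valence 2) → 0 H
  atom 12: O, bond orders sum to 2 (valence 2) → 0 H
  atom 13: C, bond orders sum to 1 (valence 4) → 3 H
Totals → C:9, H:8, O:4.
In Hill order: C9H8O4.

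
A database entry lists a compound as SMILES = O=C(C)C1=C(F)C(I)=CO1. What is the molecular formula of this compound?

Walk through each heavy atom and fill implicit hydrogens from standard valence (C 4, N 3, O 2, S 2, halogen 1):
  atom 1: O, bond orders sum to 2 (valence 2) → 0 H
  atom 2: C, bond orders sum to 4 (valence 4) → 0 H
  atom 3: C, bond orders sum to 1 (valence 4) → 3 H
  atom 4: C, bond orders sum to 4 (valence 4) → 0 H
  atom 5: C, bond orders sum to 4 (valence 4) → 0 H
  atom 6: F (halogen, monovalent) → 0 H
  atom 7: C, bond orders sum to 4 (valence 4) → 0 H
  atom 8: I (halogen, monovalent) → 0 H
  atom 9: C, bond orders sum to 3 (valence 4) → 1 H
  atom 10: O, bond orders sum to 2 (valence 2) → 0 H
Totals → C:6, H:4, F:1, I:1, O:2.
In Hill order: C6H4FIO2.

C6H4FIO2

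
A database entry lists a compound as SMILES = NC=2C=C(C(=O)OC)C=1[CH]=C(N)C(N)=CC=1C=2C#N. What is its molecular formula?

Walk through each heavy atom and fill implicit hydrogens from standard valence (C 4, N 3, O 2, S 2, halogen 1):
  atom 1: N, bond orders sum to 1 (valence 3) → 2 H
  atom 2: C, bond orders sum to 4 (valence 4) → 0 H
  atom 3: C, bond orders sum to 3 (valence 4) → 1 H
  atom 4: C, bond orders sum to 4 (valence 4) → 0 H
  atom 5: C, bond orders sum to 4 (valence 4) → 0 H
  atom 6: O, bond orders sum to 2 (valence 2) → 0 H
  atom 7: O, bond orders sum to 2 (valence 2) → 0 H
  atom 8: C, bond orders sum to 1 (valence 4) → 3 H
  atom 9: C, bond orders sum to 4 (valence 4) → 0 H
  atom 10: C with explicit H count 1
  atom 11: C, bond orders sum to 4 (valence 4) → 0 H
  atom 12: N, bond orders sum to 1 (valence 3) → 2 H
  atom 13: C, bond orders sum to 4 (valence 4) → 0 H
  atom 14: N, bond orders sum to 1 (valence 3) → 2 H
  atom 15: C, bond orders sum to 3 (valence 4) → 1 H
  atom 16: C, bond orders sum to 4 (valence 4) → 0 H
  atom 17: C, bond orders sum to 4 (valence 4) → 0 H
  atom 18: C, bond orders sum to 4 (valence 4) → 0 H
  atom 19: N, bond orders sum to 3 (valence 3) → 0 H
Totals → C:13, H:12, N:4, O:2.

C13H12N4O2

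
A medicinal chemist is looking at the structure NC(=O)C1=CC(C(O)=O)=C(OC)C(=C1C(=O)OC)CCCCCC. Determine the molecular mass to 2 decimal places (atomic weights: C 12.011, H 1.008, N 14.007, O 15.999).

337.37 g/mol

First, the molecular formula is C17H23NO6 (counting implicit H from valence).
  C: 17 × 12.011 = 204.187
  H: 23 × 1.008 = 23.184
  N: 1 × 14.007 = 14.007
  O: 6 × 15.999 = 95.994
Sum: 17×12.011 + 23×1.008 + 1×14.007 + 6×15.999 = 337.372 → 337.37 g/mol.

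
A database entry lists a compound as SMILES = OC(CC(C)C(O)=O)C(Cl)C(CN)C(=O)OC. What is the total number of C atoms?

Count every carbon token in the SMILES (each C, including those in ring-closure positions and inside branches).
Carbon count: 10.

10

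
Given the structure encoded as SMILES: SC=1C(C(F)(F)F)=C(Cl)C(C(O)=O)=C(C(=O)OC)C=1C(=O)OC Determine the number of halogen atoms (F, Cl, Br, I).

4

Halogen atoms appear at heavy-atom positions 5, 6, 7, 9 (1×Cl, 3×F).
Other groups present: 1 carboxylic acid, 2 ester, 1 thiol.
Halogen count: 4.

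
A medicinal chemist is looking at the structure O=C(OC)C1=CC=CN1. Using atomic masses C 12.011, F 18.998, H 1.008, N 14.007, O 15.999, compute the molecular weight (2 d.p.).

First, the molecular formula is C6H7NO2 (counting implicit H from valence).
  C: 6 × 12.011 = 72.066
  H: 7 × 1.008 = 7.056
  N: 1 × 14.007 = 14.007
  O: 2 × 15.999 = 31.998
Sum: 6×12.011 + 7×1.008 + 1×14.007 + 2×15.999 = 125.127 → 125.13 g/mol.

125.13 g/mol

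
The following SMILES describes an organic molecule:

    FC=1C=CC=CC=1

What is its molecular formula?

Walk through each heavy atom and fill implicit hydrogens from standard valence (C 4, N 3, O 2, S 2, halogen 1):
  atom 1: F (halogen, monovalent) → 0 H
  atom 2: C, bond orders sum to 4 (valence 4) → 0 H
  atom 3: C, bond orders sum to 3 (valence 4) → 1 H
  atom 4: C, bond orders sum to 3 (valence 4) → 1 H
  atom 5: C, bond orders sum to 3 (valence 4) → 1 H
  atom 6: C, bond orders sum to 3 (valence 4) → 1 H
  atom 7: C, bond orders sum to 3 (valence 4) → 1 H
Totals → C:6, H:5, F:1.

C6H5F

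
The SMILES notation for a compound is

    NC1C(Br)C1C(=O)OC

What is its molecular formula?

C5H8BrNO2

Walk through each heavy atom and fill implicit hydrogens from standard valence (C 4, N 3, O 2, S 2, halogen 1):
  atom 1: N, bond orders sum to 1 (valence 3) → 2 H
  atom 2: C, bond orders sum to 3 (valence 4) → 1 H
  atom 3: C, bond orders sum to 3 (valence 4) → 1 H
  atom 4: Br (halogen, monovalent) → 0 H
  atom 5: C, bond orders sum to 3 (valence 4) → 1 H
  atom 6: C, bond orders sum to 4 (valence 4) → 0 H
  atom 7: O, bond orders sum to 2 (valence 2) → 0 H
  atom 8: O, bond orders sum to 2 (valence 2) → 0 H
  atom 9: C, bond orders sum to 1 (valence 4) → 3 H
Totals → C:5, H:8, Br:1, N:1, O:2.
In Hill order: C5H8BrNO2.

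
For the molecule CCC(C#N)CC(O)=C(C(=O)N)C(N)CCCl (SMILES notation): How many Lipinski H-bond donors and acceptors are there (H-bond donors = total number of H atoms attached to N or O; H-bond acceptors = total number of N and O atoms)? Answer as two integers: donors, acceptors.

Donors: find every N or O and count the H atoms it carries.
  atom 5 (N): bond orders sum to 3 → 0 H
  atom 8 (O): bond orders sum to 1 → 1 H
  atom 11 (O): bond orders sum to 2 → 0 H
  atom 12 (N): bond orders sum to 1 → 2 H
  atom 14 (N): bond orders sum to 1 → 2 H
Lipinski HBD = 5.
Acceptors: N atoms = 3, O atoms = 2 → HBA = 5.

5, 5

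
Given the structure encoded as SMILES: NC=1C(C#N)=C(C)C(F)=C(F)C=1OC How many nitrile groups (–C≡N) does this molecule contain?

1

The nitrile motif appears at heavy-atom position 4 in the SMILES.
Other groups present: 1 ether, 1 primary amine.
Nitrile count: 1.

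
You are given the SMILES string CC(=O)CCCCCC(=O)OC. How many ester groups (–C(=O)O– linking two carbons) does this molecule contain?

The ester motif appears at heavy-atom position 9 in the SMILES.
Other groups present: 1 ketone.
Ester count: 1.

1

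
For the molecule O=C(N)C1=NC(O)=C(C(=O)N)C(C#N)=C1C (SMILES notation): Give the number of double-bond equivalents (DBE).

8

Molecular formula: C9H8N4O3.
DoU = (2C + 2 + N − H − X) / 2, where X is the halogen count and O/S are ignored.
    = (2·9 + 2 + 4 − 8 − 0) / 2 = 16 / 2 = 8.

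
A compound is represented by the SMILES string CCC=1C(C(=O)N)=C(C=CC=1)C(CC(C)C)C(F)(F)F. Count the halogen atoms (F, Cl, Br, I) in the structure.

3

Halogen atoms appear at heavy-atom positions 18, 19, 20 (3×F).
Other groups present: 1 amide.
Halogen count: 3.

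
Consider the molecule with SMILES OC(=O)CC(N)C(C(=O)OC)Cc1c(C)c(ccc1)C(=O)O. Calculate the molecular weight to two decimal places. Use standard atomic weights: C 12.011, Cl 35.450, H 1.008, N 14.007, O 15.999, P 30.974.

309.32 g/mol

First, the molecular formula is C15H19NO6 (counting implicit H from valence).
  C: 15 × 12.011 = 180.165
  H: 19 × 1.008 = 19.152
  N: 1 × 14.007 = 14.007
  O: 6 × 15.999 = 95.994
Sum: 15×12.011 + 19×1.008 + 1×14.007 + 6×15.999 = 309.318 → 309.32 g/mol.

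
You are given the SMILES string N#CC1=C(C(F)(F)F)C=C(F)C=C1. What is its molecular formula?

C8H3F4N

Walk through each heavy atom and fill implicit hydrogens from standard valence (C 4, N 3, O 2, S 2, halogen 1):
  atom 1: N, bond orders sum to 3 (valence 3) → 0 H
  atom 2: C, bond orders sum to 4 (valence 4) → 0 H
  atom 3: C, bond orders sum to 4 (valence 4) → 0 H
  atom 4: C, bond orders sum to 4 (valence 4) → 0 H
  atom 5: C, bond orders sum to 4 (valence 4) → 0 H
  atom 6: F (halogen, monovalent) → 0 H
  atom 7: F (halogen, monovalent) → 0 H
  atom 8: F (halogen, monovalent) → 0 H
  atom 9: C, bond orders sum to 3 (valence 4) → 1 H
  atom 10: C, bond orders sum to 4 (valence 4) → 0 H
  atom 11: F (halogen, monovalent) → 0 H
  atom 12: C, bond orders sum to 3 (valence 4) → 1 H
  atom 13: C, bond orders sum to 3 (valence 4) → 1 H
Totals → C:8, H:3, F:4, N:1.
In Hill order: C8H3F4N.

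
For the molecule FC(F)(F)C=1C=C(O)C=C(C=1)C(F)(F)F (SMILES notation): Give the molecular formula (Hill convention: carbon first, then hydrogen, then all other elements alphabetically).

Walk through each heavy atom and fill implicit hydrogens from standard valence (C 4, N 3, O 2, S 2, halogen 1):
  atom 1: F (halogen, monovalent) → 0 H
  atom 2: C, bond orders sum to 4 (valence 4) → 0 H
  atom 3: F (halogen, monovalent) → 0 H
  atom 4: F (halogen, monovalent) → 0 H
  atom 5: C, bond orders sum to 4 (valence 4) → 0 H
  atom 6: C, bond orders sum to 3 (valence 4) → 1 H
  atom 7: C, bond orders sum to 4 (valence 4) → 0 H
  atom 8: O, bond orders sum to 1 (valence 2) → 1 H
  atom 9: C, bond orders sum to 3 (valence 4) → 1 H
  atom 10: C, bond orders sum to 4 (valence 4) → 0 H
  atom 11: C, bond orders sum to 3 (valence 4) → 1 H
  atom 12: C, bond orders sum to 4 (valence 4) → 0 H
  atom 13: F (halogen, monovalent) → 0 H
  atom 14: F (halogen, monovalent) → 0 H
  atom 15: F (halogen, monovalent) → 0 H
Totals → C:8, H:4, F:6, O:1.
In Hill order: C8H4F6O.

C8H4F6O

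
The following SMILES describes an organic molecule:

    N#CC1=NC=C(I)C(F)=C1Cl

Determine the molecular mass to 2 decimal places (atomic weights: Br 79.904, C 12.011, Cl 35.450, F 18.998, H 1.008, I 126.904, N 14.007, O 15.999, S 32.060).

282.44 g/mol

First, the molecular formula is C6HClFIN2 (counting implicit H from valence).
  C: 6 × 12.011 = 72.066
  Cl: 1 × 35.450 = 35.450
  F: 1 × 18.998 = 18.998
  H: 1 × 1.008 = 1.008
  I: 1 × 126.904 = 126.904
  N: 2 × 14.007 = 28.014
Sum: 6×12.011 + 1×35.450 + 1×18.998 + 1×1.008 + 1×126.904 + 2×14.007 = 282.440 → 282.44 g/mol.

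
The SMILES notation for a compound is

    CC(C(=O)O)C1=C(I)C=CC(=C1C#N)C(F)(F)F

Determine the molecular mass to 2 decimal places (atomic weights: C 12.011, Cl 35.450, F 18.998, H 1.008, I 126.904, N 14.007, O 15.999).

369.08 g/mol

First, the molecular formula is C11H7F3INO2 (counting implicit H from valence).
  C: 11 × 12.011 = 132.121
  F: 3 × 18.998 = 56.994
  H: 7 × 1.008 = 7.056
  I: 1 × 126.904 = 126.904
  N: 1 × 14.007 = 14.007
  O: 2 × 15.999 = 31.998
Sum: 11×12.011 + 3×18.998 + 7×1.008 + 1×126.904 + 1×14.007 + 2×15.999 = 369.080 → 369.08 g/mol.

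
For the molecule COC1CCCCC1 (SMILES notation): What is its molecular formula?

Walk through each heavy atom and fill implicit hydrogens from standard valence (C 4, N 3, O 2, S 2, halogen 1):
  atom 1: C, bond orders sum to 1 (valence 4) → 3 H
  atom 2: O, bond orders sum to 2 (valence 2) → 0 H
  atom 3: C, bond orders sum to 3 (valence 4) → 1 H
  atom 4: C, bond orders sum to 2 (valence 4) → 2 H
  atom 5: C, bond orders sum to 2 (valence 4) → 2 H
  atom 6: C, bond orders sum to 2 (valence 4) → 2 H
  atom 7: C, bond orders sum to 2 (valence 4) → 2 H
  atom 8: C, bond orders sum to 2 (valence 4) → 2 H
Totals → C:7, H:14, O:1.

C7H14O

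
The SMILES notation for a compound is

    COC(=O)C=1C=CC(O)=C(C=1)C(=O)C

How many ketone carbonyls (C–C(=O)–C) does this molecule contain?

The ketone motif appears at heavy-atom position 12 in the SMILES.
Other groups present: 1 ester, 1 hydroxyl.
Ketone count: 1.

1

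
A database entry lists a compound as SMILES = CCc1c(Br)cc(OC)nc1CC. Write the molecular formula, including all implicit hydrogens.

Walk through each heavy atom and fill implicit hydrogens from standard valence (C 4, N 3, O 2, S 2, halogen 1); for lowercase aromatic atoms, an aromatic c carries 1 H when it has two neighbours and 0 H with three, and aromatic n carries 0 H:
  atom 1: C, bond orders sum to 1 (valence 4) → 3 H
  atom 2: C, bond orders sum to 2 (valence 4) → 2 H
  atom 3: aromatic c, 3 neighbours → 0 H
  atom 4: aromatic c, 3 neighbours → 0 H
  atom 5: Br (halogen, monovalent) → 0 H
  atom 6: aromatic c, 2 neighbours → 1 H
  atom 7: aromatic c, 3 neighbours → 0 H
  atom 8: O, bond orders sum to 2 (valence 2) → 0 H
  atom 9: C, bond orders sum to 1 (valence 4) → 3 H
  atom 10: aromatic n, 2 neighbours → 0 H
  atom 11: aromatic c, 3 neighbours → 0 H
  atom 12: C, bond orders sum to 2 (valence 4) → 2 H
  atom 13: C, bond orders sum to 1 (valence 4) → 3 H
Totals → C:10, H:14, Br:1, N:1, O:1.
In Hill order: C10H14BrNO.

C10H14BrNO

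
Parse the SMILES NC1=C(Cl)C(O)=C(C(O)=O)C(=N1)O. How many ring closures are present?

1

In SMILES, each pair of matching ring-closure digits denotes one ring-closing bond; the number of such bonds equals the number of independent rings.
Ring-closure bonds here: 1.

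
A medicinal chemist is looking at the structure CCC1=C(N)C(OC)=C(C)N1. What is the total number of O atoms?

Scan the SMILES for O atoms (remember two-letter symbols like Cl and Br are single atoms).
Oxygen count: 1.

1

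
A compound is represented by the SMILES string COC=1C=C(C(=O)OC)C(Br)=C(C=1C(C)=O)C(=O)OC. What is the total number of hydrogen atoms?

13

Walk through each heavy atom and fill implicit hydrogens from standard valence (C 4, N 3, O 2, S 2, halogen 1):
  atom 1: C, bond orders sum to 1 (valence 4) → 3 H
  atom 2: O, bond orders sum to 2 (valence 2) → 0 H
  atom 3: C, bond orders sum to 4 (valence 4) → 0 H
  atom 4: C, bond orders sum to 3 (valence 4) → 1 H
  atom 5: C, bond orders sum to 4 (valence 4) → 0 H
  atom 6: C, bond orders sum to 4 (valence 4) → 0 H
  atom 7: O, bond orders sum to 2 (valence 2) → 0 H
  atom 8: O, bond orders sum to 2 (valence 2) → 0 H
  atom 9: C, bond orders sum to 1 (valence 4) → 3 H
  atom 10: C, bond orders sum to 4 (valence 4) → 0 H
  atom 11: Br (halogen, monovalent) → 0 H
  atom 12: C, bond orders sum to 4 (valence 4) → 0 H
  atom 13: C, bond orders sum to 4 (valence 4) → 0 H
  atom 14: C, bond orders sum to 4 (valence 4) → 0 H
  atom 15: C, bond orders sum to 1 (valence 4) → 3 H
  atom 16: O, bond orders sum to 2 (valence 2) → 0 H
  atom 17: C, bond orders sum to 4 (valence 4) → 0 H
  atom 18: O, bond orders sum to 2 (valence 2) → 0 H
  atom 19: O, bond orders sum to 2 (valence 2) → 0 H
  atom 20: C, bond orders sum to 1 (valence 4) → 3 H
Total hydrogens: 13.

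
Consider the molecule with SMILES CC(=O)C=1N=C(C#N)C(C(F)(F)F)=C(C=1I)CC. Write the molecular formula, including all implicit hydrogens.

C11H8F3IN2O

Walk through each heavy atom and fill implicit hydrogens from standard valence (C 4, N 3, O 2, S 2, halogen 1):
  atom 1: C, bond orders sum to 1 (valence 4) → 3 H
  atom 2: C, bond orders sum to 4 (valence 4) → 0 H
  atom 3: O, bond orders sum to 2 (valence 2) → 0 H
  atom 4: C, bond orders sum to 4 (valence 4) → 0 H
  atom 5: N, bond orders sum to 3 (valence 3) → 0 H
  atom 6: C, bond orders sum to 4 (valence 4) → 0 H
  atom 7: C, bond orders sum to 4 (valence 4) → 0 H
  atom 8: N, bond orders sum to 3 (valence 3) → 0 H
  atom 9: C, bond orders sum to 4 (valence 4) → 0 H
  atom 10: C, bond orders sum to 4 (valence 4) → 0 H
  atom 11: F (halogen, monovalent) → 0 H
  atom 12: F (halogen, monovalent) → 0 H
  atom 13: F (halogen, monovalent) → 0 H
  atom 14: C, bond orders sum to 4 (valence 4) → 0 H
  atom 15: C, bond orders sum to 4 (valence 4) → 0 H
  atom 16: I (halogen, monovalent) → 0 H
  atom 17: C, bond orders sum to 2 (valence 4) → 2 H
  atom 18: C, bond orders sum to 1 (valence 4) → 3 H
Totals → C:11, H:8, F:3, I:1, N:2, O:1.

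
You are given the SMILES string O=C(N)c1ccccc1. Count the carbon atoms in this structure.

7

Count every carbon token in the SMILES (each C, including those in ring-closure positions and inside branches).
Carbon count: 7.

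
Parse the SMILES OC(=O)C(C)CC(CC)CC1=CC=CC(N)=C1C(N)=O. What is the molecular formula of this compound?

Walk through each heavy atom and fill implicit hydrogens from standard valence (C 4, N 3, O 2, S 2, halogen 1):
  atom 1: O, bond orders sum to 1 (valence 2) → 1 H
  atom 2: C, bond orders sum to 4 (valence 4) → 0 H
  atom 3: O, bond orders sum to 2 (valence 2) → 0 H
  atom 4: C, bond orders sum to 3 (valence 4) → 1 H
  atom 5: C, bond orders sum to 1 (valence 4) → 3 H
  atom 6: C, bond orders sum to 2 (valence 4) → 2 H
  atom 7: C, bond orders sum to 3 (valence 4) → 1 H
  atom 8: C, bond orders sum to 2 (valence 4) → 2 H
  atom 9: C, bond orders sum to 1 (valence 4) → 3 H
  atom 10: C, bond orders sum to 2 (valence 4) → 2 H
  atom 11: C, bond orders sum to 4 (valence 4) → 0 H
  atom 12: C, bond orders sum to 3 (valence 4) → 1 H
  atom 13: C, bond orders sum to 3 (valence 4) → 1 H
  atom 14: C, bond orders sum to 3 (valence 4) → 1 H
  atom 15: C, bond orders sum to 4 (valence 4) → 0 H
  atom 16: N, bond orders sum to 1 (valence 3) → 2 H
  atom 17: C, bond orders sum to 4 (valence 4) → 0 H
  atom 18: C, bond orders sum to 4 (valence 4) → 0 H
  atom 19: N, bond orders sum to 1 (valence 3) → 2 H
  atom 20: O, bond orders sum to 2 (valence 2) → 0 H
Totals → C:15, H:22, N:2, O:3.

C15H22N2O3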